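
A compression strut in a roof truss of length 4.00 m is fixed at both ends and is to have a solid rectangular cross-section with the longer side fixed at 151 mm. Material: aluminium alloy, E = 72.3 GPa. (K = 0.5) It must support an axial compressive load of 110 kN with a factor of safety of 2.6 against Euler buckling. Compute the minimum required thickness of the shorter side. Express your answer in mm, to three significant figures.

b ≈ 50.3 mm

Required P_cr = n·P = 2.6 × 110 = 286.0 kN
L_e = K·L = 0.5 × 4.00 = 2.000 m
Required I = P_cr·L_e²/(π²E) = 2.860×10^5 × 2.000² / (π² × 7.23×10^10) = 1.603×10^-6 m⁴
I_req = 1.603×10^6 mm⁴
Rectangle, weak axis: I_min = h·b³/12 with h = 151 mm fixed  ⇒  b = (12I/h)^(1/3) = 50.3 mm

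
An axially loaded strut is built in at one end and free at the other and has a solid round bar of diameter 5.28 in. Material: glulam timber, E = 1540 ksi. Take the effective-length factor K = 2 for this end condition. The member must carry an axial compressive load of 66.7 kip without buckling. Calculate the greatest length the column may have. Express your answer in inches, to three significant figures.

L_max ≈ 46.6 in

I = πd⁴/64 = π×5.28⁴/64 = 38.15 in⁴
At the buckling limit P_cr = P = 6.670×10^4 lb
From P_cr = π²EI/(K·L)²:  L = (1/K)·√(π²EI/P_cr) = (1/2)·√(π²×1.54×10^6×38.15/6.670×10^4)
L = 46.6 in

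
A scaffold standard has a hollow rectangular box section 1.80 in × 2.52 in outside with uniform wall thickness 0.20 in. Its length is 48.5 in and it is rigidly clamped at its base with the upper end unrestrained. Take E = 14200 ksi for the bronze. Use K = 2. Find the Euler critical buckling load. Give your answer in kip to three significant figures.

P_cr ≈ 11.0 kip

Inner dimensions: h_i = 2.52 − 2×0.20 = 2.120 in, b_i = 1.80 − 2×0.20 = 1.400 in
Weak-axis I_min = (h_o·b_o³ − h_i·b_i³)/12 with b_o = 1.80, b_i = 1.400 in (shorter outer/inner sides).
I_min = (2.52×1.80³ − 2.120×1.400³)/12 = 0.7399 in⁴
Effective length L_e = K·L = 2 × 48.5 = 97.00 in
P_cr = π²EI / L_e² = π² × 14200×10³ × 0.7399 / 97.00² = 1.102×10^4 lb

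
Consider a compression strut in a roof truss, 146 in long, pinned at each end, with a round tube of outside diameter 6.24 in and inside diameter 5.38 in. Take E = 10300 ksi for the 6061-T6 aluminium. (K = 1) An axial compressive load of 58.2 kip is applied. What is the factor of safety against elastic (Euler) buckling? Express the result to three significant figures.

d_o = 6.24 in, d_i = 5.38 in
I = π(d_o⁴ − d_i⁴)/64 = π(6.24⁴ − 5.380⁴)/64 = 33.30 in⁴
Effective length L_e = K·L = 1 × 146 = 146.0 in
P_cr = π²EI / L_e² = π² × 10300×10³ × 33.30 / 146.0² = 1.588×10^5 lb
Factor of safety n = P_cr / P = 158.80 / 58.2 = 2.73

n ≈ 2.73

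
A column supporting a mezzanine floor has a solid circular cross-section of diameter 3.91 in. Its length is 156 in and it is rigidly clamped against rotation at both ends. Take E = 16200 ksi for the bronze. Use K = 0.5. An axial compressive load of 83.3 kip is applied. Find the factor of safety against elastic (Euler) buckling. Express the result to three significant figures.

I = πd⁴/64 = π×3.91⁴/64 = 11.47 in⁴
Effective length L_e = K·L = 0.5 × 156 = 78.00 in
P_cr = π²EI / L_e² = π² × 16200×10³ × 11.47 / 78.00² = 3.015×10^5 lb
Factor of safety n = P_cr / P = 301.51 / 83.3 = 3.62

n ≈ 3.62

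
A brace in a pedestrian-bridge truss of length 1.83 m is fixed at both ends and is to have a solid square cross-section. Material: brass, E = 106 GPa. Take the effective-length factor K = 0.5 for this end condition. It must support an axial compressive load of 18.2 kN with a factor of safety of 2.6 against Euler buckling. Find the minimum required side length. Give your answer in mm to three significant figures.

a ≈ 26.0 mm

Required P_cr = n·P = 2.6 × 18.2 = 47.32 kN
L_e = K·L = 0.5 × 1.83 = 0.9150 m
Required I = P_cr·L_e²/(π²E) = 4.732×10^4 × 0.9150² / (π² × 1.06×10^11) = 3.787×10^-8 m⁴
I_req = 3.787×10^4 mm⁴
Solid square: I = a⁴/12  ⇒  a = (12I)^(1/4) = (12×3.787×10^4)^(1/4) = 26.0 mm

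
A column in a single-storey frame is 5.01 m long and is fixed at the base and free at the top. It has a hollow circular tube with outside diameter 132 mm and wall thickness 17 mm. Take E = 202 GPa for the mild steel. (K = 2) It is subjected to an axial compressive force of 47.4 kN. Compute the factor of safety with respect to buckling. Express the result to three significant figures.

Inner diameter d_i = 132 − 2×17 = 98.00 mm
I = π(d_o⁴ − d_i⁴)/64 = π(132⁴ − 98.00⁴)/64 = 1.038×10^7 mm⁴
I = 1.038×10^7 mm⁴ = 1.038×10^-5 m⁴
Effective length L_e = K·L = 2 × 5.01 = 10.02 m
P_cr = π²EI / L_e² = π² × 202×10⁹ × 1.038×10^-5 / 10.02² = 2.060×10^5 N
Factor of safety n = P_cr / P = 206.02 / 47.4 = 4.35

n ≈ 4.35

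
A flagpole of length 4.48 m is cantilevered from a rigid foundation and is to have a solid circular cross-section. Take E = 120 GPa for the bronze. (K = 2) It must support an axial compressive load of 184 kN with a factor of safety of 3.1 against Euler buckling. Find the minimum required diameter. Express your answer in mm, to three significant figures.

Required P_cr = n·P = 3.1 × 184 = 570.4 kN
L_e = K·L = 2 × 4.48 = 8.960 m
Required I = P_cr·L_e²/(π²E) = 5.704×10^5 × 8.960² / (π² × 1.20×10^11) = 3.866×10^-5 m⁴
I_req = 3.866×10^7 mm⁴
Solid circle: I = πd⁴/64  ⇒  d = (64I/π)^(1/4) = (64×3.866×10^7/π)^(1/4) = 168 mm

d ≈ 168 mm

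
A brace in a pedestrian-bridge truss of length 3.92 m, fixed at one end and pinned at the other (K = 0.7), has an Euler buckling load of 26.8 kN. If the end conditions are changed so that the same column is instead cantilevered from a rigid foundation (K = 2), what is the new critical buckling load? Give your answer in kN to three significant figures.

P_cr ≈ 3.28 kN

P_cr ∝ 1/K², so P_cr,new = P_cr,old × (K_old/K_new)² = 26.8 × (0.7/2)²
= 26.8 × 0.1225 = 3.28 kN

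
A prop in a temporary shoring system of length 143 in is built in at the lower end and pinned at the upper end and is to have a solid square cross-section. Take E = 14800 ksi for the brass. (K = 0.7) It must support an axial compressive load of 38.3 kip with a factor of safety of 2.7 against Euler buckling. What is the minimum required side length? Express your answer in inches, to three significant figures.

Required P_cr = n·P = 2.7 × 38.3 = 103.4 kip
L_e = K·L = 0.7 × 143 = 100.1 in
Required I = P_cr·L_e²/(π²E) = 1.034×10^5 × 100.1² / (π² × 1.48×10^7) = 7.094 in⁴
Solid square: I = a⁴/12  ⇒  a = (12I)^(1/4) = (12×7.094)^(1/4) = 3.04 in

a ≈ 3.04 in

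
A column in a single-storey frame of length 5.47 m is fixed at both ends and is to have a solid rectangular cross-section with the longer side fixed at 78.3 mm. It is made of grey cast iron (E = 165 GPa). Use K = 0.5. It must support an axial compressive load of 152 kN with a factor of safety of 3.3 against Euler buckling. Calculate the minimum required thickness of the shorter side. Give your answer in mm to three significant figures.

Required P_cr = n·P = 3.3 × 152 = 501.6 kN
L_e = K·L = 0.5 × 5.47 = 2.735 m
Required I = P_cr·L_e²/(π²E) = 5.016×10^5 × 2.735² / (π² × 1.65×10^11) = 2.304×10^-6 m⁴
I_req = 2.304×10^6 mm⁴
Rectangle, weak axis: I_min = h·b³/12 with h = 78.3 mm fixed  ⇒  b = (12I/h)^(1/3) = 70.7 mm

b ≈ 70.7 mm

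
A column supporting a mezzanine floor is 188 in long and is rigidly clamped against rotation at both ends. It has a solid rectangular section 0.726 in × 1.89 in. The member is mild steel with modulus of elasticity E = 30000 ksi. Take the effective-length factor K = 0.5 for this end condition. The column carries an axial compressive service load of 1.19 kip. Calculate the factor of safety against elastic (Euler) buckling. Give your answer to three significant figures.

n ≈ 1.70

Buckling occurs about the weak axis: I_min = h·b³/12 with b = 0.726 in (the shorter side).
I_min = 1.89×0.726³/12 = 6.027×10^-2 in⁴
Effective length L_e = K·L = 0.5 × 188 = 94.00 in
P_cr = π²EI / L_e² = π² × 30000×10³ × 6.027×10^-2 / 94.00² = 2.020×10^3 lb
Factor of safety n = P_cr / P = 2.0196 / 1.19 = 1.70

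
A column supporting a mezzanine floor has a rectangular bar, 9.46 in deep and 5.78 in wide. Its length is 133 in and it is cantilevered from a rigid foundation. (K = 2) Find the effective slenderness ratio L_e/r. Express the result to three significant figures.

λ ≈ 159

For a rectangle r_min = b/√12 = 5.78/√12 = 1.669 in
L_e = K·L = 2 × 133 = 266.0 in
λ = L_e / r_min = 266.00 / 1.669 = 159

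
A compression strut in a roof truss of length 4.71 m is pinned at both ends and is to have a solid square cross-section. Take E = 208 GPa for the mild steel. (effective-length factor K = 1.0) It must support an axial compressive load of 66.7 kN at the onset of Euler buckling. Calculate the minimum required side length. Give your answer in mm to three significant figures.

L_e = K·L = 1 × 4.71 = 4.710 m
Required I = P_cr·L_e²/(π²E) = 6.670×10^4 × 4.710² / (π² × 2.08×10^11) = 7.208×10^-7 m⁴
I_req = 7.208×10^5 mm⁴
Solid square: I = a⁴/12  ⇒  a = (12I)^(1/4) = (12×7.208×10^5)^(1/4) = 54.2 mm

a ≈ 54.2 mm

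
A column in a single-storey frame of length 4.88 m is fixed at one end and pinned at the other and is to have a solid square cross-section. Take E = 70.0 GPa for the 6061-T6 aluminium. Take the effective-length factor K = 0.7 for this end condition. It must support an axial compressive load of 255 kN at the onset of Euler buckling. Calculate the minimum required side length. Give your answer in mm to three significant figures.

a ≈ 84.8 mm

L_e = K·L = 0.7 × 4.88 = 3.416 m
Required I = P_cr·L_e²/(π²E) = 2.550×10^5 × 3.416² / (π² × 7.00×10^10) = 4.307×10^-6 m⁴
I_req = 4.307×10^6 mm⁴
Solid square: I = a⁴/12  ⇒  a = (12I)^(1/4) = (12×4.307×10^6)^(1/4) = 84.8 mm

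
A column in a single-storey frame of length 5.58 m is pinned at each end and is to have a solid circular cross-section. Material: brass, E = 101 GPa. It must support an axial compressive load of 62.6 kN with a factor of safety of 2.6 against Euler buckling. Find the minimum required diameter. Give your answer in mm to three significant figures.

Required P_cr = n·P = 2.6 × 62.6 = 162.8 kN
L_e = K·L = 1 × 5.58 = 5.580 m
Required I = P_cr·L_e²/(π²E) = 1.628×10^5 × 5.580² / (π² × 1.01×10^11) = 5.084×10^-6 m⁴
I_req = 5.084×10^6 mm⁴
Solid circle: I = πd⁴/64  ⇒  d = (64I/π)^(1/4) = (64×5.084×10^6/π)^(1/4) = 101 mm

d ≈ 101 mm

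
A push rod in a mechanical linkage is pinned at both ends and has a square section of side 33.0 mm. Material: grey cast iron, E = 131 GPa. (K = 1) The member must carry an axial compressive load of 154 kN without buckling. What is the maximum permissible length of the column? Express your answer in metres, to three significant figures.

I = a⁴/12 = 33.0⁴/12 = 9.883×10^4 mm⁴
I = 9.883×10^-8 m⁴
At the buckling limit P_cr = P = 1.540×10^5 N
From P_cr = π²EI/(K·L)²:  L = (1/K)·√(π²EI/P_cr) = (1/1)·√(π²×1.31×10^11×9.883×10^-8/1.540×10^5)
L = 0.911 m

L_max ≈ 0.911 m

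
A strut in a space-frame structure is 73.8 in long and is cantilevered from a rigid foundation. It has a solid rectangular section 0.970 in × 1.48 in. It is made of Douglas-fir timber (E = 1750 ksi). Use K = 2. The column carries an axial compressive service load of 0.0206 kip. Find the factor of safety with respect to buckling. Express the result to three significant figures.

Buckling occurs about the weak axis: I_min = h·b³/12 with b = 0.970 in (the shorter side).
I_min = 1.48×0.970³/12 = 0.1126 in⁴
Effective length L_e = K·L = 2 × 73.8 = 147.6 in
P_cr = π²EI / L_e² = π² × 1750×10³ × 0.1126 / 147.6² = 89.24 lb
Factor of safety n = P_cr / P = 0.089240 / 0.0206 = 4.33

n ≈ 4.33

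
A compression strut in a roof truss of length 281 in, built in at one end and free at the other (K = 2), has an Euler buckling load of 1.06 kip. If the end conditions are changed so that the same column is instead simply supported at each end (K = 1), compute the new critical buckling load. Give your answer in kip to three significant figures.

P_cr ∝ 1/K², so P_cr,new = P_cr,old × (K_old/K_new)² = 1.06 × (2/1)²
= 1.06 × 4.000 = 4.24 kip

P_cr ≈ 4.24 kip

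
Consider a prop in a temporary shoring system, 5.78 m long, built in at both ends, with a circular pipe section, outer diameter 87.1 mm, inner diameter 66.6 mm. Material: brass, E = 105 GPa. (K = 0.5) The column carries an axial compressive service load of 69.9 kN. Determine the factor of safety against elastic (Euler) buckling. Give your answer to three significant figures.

d_o = 87.1 mm, d_i = 66.6 mm
I = π(d_o⁴ − d_i⁴)/64 = π(87.1⁴ − 66.60⁴)/64 = 1.859×10^6 mm⁴
I = 1.859×10^6 mm⁴ = 1.859×10^-6 m⁴
Effective length L_e = K·L = 0.5 × 5.78 = 2.890 m
P_cr = π²EI / L_e² = π² × 105×10⁹ × 1.859×10^-6 / 2.890² = 2.307×10^5 N
Factor of safety n = P_cr / P = 230.71 / 69.9 = 3.30

n ≈ 3.30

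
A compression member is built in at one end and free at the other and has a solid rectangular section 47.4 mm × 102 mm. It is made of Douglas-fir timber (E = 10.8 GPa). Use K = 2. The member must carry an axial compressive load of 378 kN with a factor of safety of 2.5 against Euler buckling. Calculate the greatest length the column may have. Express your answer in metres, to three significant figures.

L_max ≈ 0.160 m

Buckling occurs about the weak axis: I_min = h·b³/12 with b = 47.4 mm (the shorter side).
I_min = 102×47.4³/12 = 9.052×10^5 mm⁴
I = 9.052×10^-7 m⁴
Required critical load P_cr = n·P = 2.5 × 378 = 945.0 kN = 9.450×10^5 N
From P_cr = π²EI/(K·L)²:  L = (1/K)·√(π²EI/P_cr) = (1/2)·√(π²×1.08×10^10×9.052×10^-7/9.450×10^5)
L = 0.160 m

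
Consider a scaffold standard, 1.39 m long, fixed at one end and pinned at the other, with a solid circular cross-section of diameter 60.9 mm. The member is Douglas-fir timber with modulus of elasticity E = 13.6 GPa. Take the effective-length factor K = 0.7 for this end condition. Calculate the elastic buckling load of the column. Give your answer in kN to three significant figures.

I = πd⁴/64 = π×60.9⁴/64 = 6.752×10^5 mm⁴
I = 6.752×10^5 mm⁴ = 6.752×10^-7 m⁴
Effective length L_e = K·L = 0.7 × 1.39 = 0.9730 m
P_cr = π²EI / L_e² = π² × 13.6×10⁹ × 6.752×10^-7 / 0.9730² = 9.573×10^4 N

P_cr ≈ 95.7 kN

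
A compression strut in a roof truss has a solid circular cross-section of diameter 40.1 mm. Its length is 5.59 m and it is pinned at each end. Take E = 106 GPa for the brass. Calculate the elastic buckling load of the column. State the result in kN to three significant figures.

P_cr ≈ 4.25 kN

I = πd⁴/64 = π×40.1⁴/64 = 1.269×10^5 mm⁴
I = 1.269×10^5 mm⁴ = 1.269×10^-7 m⁴
Effective length L_e = K·L = 1 × 5.59 = 5.590 m
P_cr = π²EI / L_e² = π² × 106×10⁹ × 1.269×10^-7 / 5.590² = 4.249×10^3 N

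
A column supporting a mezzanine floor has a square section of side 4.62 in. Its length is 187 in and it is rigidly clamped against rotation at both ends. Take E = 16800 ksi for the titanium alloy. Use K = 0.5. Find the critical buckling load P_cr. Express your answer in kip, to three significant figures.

I = a⁴/12 = 4.62⁴/12 = 37.97 in⁴
Effective length L_e = K·L = 0.5 × 187 = 93.50 in
P_cr = π²EI / L_e² = π² × 16800×10³ × 37.97 / 93.50² = 7.201×10^5 lb

P_cr ≈ 720 kip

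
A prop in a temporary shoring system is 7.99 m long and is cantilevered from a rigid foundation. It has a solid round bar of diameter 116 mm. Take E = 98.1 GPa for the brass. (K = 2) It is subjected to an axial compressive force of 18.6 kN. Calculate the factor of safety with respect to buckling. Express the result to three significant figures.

n ≈ 1.81

I = πd⁴/64 = π×116⁴/64 = 8.888×10^6 mm⁴
I = 8.888×10^6 mm⁴ = 8.888×10^-6 m⁴
Effective length L_e = K·L = 2 × 7.99 = 15.98 m
P_cr = π²EI / L_e² = π² × 98.1×10⁹ × 8.888×10^-6 / 15.98² = 3.370×10^4 N
Factor of safety n = P_cr / P = 33.699 / 18.6 = 1.81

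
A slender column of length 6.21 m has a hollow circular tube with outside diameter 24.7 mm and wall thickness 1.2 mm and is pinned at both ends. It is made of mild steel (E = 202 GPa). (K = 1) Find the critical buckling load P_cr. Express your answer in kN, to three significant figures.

P_cr ≈ 0.317 kN

Inner diameter d_i = 24.7 − 2×1.2 = 22.30 mm
I = π(d_o⁴ − d_i⁴)/64 = π(24.7⁴ − 22.30⁴)/64 = 6.132×10^3 mm⁴
I = 6.132×10^3 mm⁴ = 6.132×10^-9 m⁴
Effective length L_e = K·L = 1 × 6.21 = 6.210 m
P_cr = π²EI / L_e² = π² × 202×10⁹ × 6.132×10^-9 / 6.210² = 317.0 N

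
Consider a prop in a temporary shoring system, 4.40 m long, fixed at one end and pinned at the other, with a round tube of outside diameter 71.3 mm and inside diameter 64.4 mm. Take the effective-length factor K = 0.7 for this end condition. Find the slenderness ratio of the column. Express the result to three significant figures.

d_o = 71.3 mm, d_i = 64.4 mm
I = π(d_o⁴ − d_i⁴)/64 = π(71.3⁴ − 64.40⁴)/64 = 4.243×10^5 mm⁴
A = 735.4 mm²;  r_min = √(I/A) = √(4.243×10^5/735.4) = 24.02 mm
L_e = K·L = 0.7 × 4.40 m = 3.080 m = 3080.0 mm
λ = L_e / r_min = 3080.0 / 24.02 = 128

λ ≈ 128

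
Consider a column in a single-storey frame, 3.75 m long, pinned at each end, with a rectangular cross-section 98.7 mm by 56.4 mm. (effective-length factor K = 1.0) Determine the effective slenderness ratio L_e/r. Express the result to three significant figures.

For a rectangle r_min = b/√12 = 56.4/√12 = 16.28 mm
L_e = K·L = 1 × 3.75 m = 3.750 m = 3750.0 mm
λ = L_e / r_min = 3750.0 / 16.28 = 230

λ ≈ 230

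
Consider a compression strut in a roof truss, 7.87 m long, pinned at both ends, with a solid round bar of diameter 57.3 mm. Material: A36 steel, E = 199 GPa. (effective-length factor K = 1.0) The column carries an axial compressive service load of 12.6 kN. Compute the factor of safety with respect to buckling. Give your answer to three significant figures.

I = πd⁴/64 = π×57.3⁴/64 = 5.292×10^5 mm⁴
I = 5.292×10^5 mm⁴ = 5.292×10^-7 m⁴
Effective length L_e = K·L = 1 × 7.87 = 7.870 m
P_cr = π²EI / L_e² = π² × 199×10⁹ × 5.292×10^-7 / 7.870² = 1.678×10^4 N
Factor of safety n = P_cr / P = 16.780 / 12.6 = 1.33

n ≈ 1.33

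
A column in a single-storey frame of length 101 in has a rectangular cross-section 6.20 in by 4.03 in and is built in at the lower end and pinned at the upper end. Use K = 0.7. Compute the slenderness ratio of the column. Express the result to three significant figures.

Buckling occurs about the weak axis: I_min = h·b³/12 with b = 4.03 in (the shorter side).
I_min = 6.20×4.03³/12 = 33.82 in⁴
A = 24.99 in²;  r_min = √(I/A) = √(33.82/24.99) = 1.163 in
L_e = K·L = 0.7 × 101 = 70.70 in
λ = L_e / r_min = 70.700 / 1.163 = 60.8

λ ≈ 60.8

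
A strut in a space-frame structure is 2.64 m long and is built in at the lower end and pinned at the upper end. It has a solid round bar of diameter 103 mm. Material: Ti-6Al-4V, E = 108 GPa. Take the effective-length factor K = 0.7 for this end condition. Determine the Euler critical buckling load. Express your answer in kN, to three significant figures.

I = πd⁴/64 = π×103⁴/64 = 5.525×10^6 mm⁴
I = 5.525×10^6 mm⁴ = 5.525×10^-6 m⁴
Effective length L_e = K·L = 0.7 × 2.64 = 1.848 m
P_cr = π²EI / L_e² = π² × 108×10⁹ × 5.525×10^-6 / 1.848² = 1.724×10^6 N

P_cr ≈ 1720 kN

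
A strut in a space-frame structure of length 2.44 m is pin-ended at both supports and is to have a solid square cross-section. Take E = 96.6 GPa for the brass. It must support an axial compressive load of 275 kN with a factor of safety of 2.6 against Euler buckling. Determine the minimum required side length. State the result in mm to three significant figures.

Required P_cr = n·P = 2.6 × 275 = 715.0 kN
L_e = K·L = 1 × 2.44 = 2.440 m
Required I = P_cr·L_e²/(π²E) = 7.150×10^5 × 2.440² / (π² × 9.66×10^10) = 4.465×10^-6 m⁴
I_req = 4.465×10^6 mm⁴
Solid square: I = a⁴/12  ⇒  a = (12I)^(1/4) = (12×4.465×10^6)^(1/4) = 85.6 mm

a ≈ 85.6 mm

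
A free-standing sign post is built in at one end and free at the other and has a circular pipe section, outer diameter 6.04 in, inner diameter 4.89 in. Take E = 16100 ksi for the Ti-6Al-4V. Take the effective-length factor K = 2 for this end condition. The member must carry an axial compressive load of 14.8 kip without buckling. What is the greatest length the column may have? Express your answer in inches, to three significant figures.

d_o = 6.04 in, d_i = 4.89 in
I = π(d_o⁴ − d_i⁴)/64 = π(6.04⁴ − 4.890⁴)/64 = 37.26 in⁴
At the buckling limit P_cr = P = 1.480×10^4 lb
From P_cr = π²EI/(K·L)²:  L = (1/K)·√(π²EI/P_cr) = (1/2)·√(π²×1.61×10^7×37.26/1.480×10^4)
L = 316 in

L_max ≈ 316 in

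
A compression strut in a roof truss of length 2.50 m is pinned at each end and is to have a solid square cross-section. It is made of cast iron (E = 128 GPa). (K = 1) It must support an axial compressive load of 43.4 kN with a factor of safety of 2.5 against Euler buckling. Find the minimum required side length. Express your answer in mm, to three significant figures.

a ≈ 50.4 mm

Required P_cr = n·P = 2.5 × 43.4 = 108.5 kN
L_e = K·L = 1 × 2.50 = 2.500 m
Required I = P_cr·L_e²/(π²E) = 1.085×10^5 × 2.500² / (π² × 1.28×10^11) = 5.368×10^-7 m⁴
I_req = 5.368×10^5 mm⁴
Solid square: I = a⁴/12  ⇒  a = (12I)^(1/4) = (12×5.368×10^5)^(1/4) = 50.4 mm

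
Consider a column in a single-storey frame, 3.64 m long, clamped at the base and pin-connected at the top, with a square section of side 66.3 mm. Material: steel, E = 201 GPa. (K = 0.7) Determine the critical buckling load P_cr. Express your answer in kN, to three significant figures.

I = a⁴/12 = 66.3⁴/12 = 1.610×10^6 mm⁴
I = 1.610×10^6 mm⁴ = 1.610×10^-6 m⁴
Effective length L_e = K·L = 0.7 × 3.64 = 2.548 m
P_cr = π²EI / L_e² = π² × 201×10⁹ × 1.610×10^-6 / 2.548² = 4.920×10^5 N

P_cr ≈ 492 kN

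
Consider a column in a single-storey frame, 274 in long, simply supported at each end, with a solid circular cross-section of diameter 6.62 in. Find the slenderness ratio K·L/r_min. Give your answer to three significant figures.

For a solid circle r = d/4 = 6.62/4 = 1.655 in
L_e = K·L = 1 × 274 = 274.0 in
λ = L_e / r_min = 274.00 / 1.655 = 166

λ ≈ 166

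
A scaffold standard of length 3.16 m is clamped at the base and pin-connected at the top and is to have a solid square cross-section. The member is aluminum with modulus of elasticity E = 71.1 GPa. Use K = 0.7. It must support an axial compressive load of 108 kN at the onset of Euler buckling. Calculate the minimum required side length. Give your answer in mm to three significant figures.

a ≈ 54.8 mm

L_e = K·L = 0.7 × 3.16 = 2.212 m
Required I = P_cr·L_e²/(π²E) = 1.080×10^5 × 2.212² / (π² × 7.11×10^10) = 7.531×10^-7 m⁴
I_req = 7.531×10^5 mm⁴
Solid square: I = a⁴/12  ⇒  a = (12I)^(1/4) = (12×7.531×10^5)^(1/4) = 54.8 mm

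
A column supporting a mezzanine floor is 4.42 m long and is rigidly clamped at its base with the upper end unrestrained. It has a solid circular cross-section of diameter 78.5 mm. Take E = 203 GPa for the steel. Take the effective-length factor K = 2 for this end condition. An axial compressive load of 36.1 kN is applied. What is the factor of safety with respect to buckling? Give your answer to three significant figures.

I = πd⁴/64 = π×78.5⁴/64 = 1.864×10^6 mm⁴
I = 1.864×10^6 mm⁴ = 1.864×10^-6 m⁴
Effective length L_e = K·L = 2 × 4.42 = 8.840 m
P_cr = π²EI / L_e² = π² × 203×10⁹ × 1.864×10^-6 / 8.840² = 4.779×10^4 N
Factor of safety n = P_cr / P = 47.790 / 36.1 = 1.32

n ≈ 1.32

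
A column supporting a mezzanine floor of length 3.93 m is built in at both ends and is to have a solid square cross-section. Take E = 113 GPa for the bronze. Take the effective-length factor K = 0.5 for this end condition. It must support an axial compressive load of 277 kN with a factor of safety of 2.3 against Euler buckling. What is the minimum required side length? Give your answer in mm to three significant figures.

a ≈ 71.7 mm

Required P_cr = n·P = 2.3 × 277 = 637.1 kN
L_e = K·L = 0.5 × 3.93 = 1.965 m
Required I = P_cr·L_e²/(π²E) = 6.371×10^5 × 1.965² / (π² × 1.13×10^11) = 2.206×10^-6 m⁴
I_req = 2.206×10^6 mm⁴
Solid square: I = a⁴/12  ⇒  a = (12I)^(1/4) = (12×2.206×10^6)^(1/4) = 71.7 mm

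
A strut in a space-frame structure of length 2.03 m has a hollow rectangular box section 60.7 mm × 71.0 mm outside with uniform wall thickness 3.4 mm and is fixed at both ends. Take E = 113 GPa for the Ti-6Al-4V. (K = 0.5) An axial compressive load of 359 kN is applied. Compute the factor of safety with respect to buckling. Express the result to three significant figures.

n ≈ 1.46

Inner dimensions: h_i = 71.0 − 2×3.4 = 64.20 mm, b_i = 60.7 − 2×3.4 = 53.90 mm
Weak-axis I_min = (h_o·b_o³ − h_i·b_i³)/12 with b_o = 60.7, b_i = 53.90 mm (shorter outer/inner sides).
I_min = (71.0×60.7³ − 64.20×53.90³)/12 = 4.855×10^5 mm⁴
I = 4.855×10^5 mm⁴ = 4.855×10^-7 m⁴
Effective length L_e = K·L = 0.5 × 2.03 = 1.015 m
P_cr = π²EI / L_e² = π² × 113×10⁹ × 4.855×10^-7 / 1.015² = 5.256×10^5 N
Factor of safety n = P_cr / P = 525.57 / 359 = 1.46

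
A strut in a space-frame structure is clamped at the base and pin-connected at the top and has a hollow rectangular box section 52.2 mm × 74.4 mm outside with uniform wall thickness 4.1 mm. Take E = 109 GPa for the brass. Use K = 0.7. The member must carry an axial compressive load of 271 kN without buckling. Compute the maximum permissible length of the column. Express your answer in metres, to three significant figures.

L_max ≈ 1.83 m

Inner dimensions: h_i = 74.4 − 2×4.1 = 66.20 mm, b_i = 52.2 − 2×4.1 = 44.00 mm
Weak-axis I_min = (h_o·b_o³ − h_i·b_i³)/12 with b_o = 52.2, b_i = 44.00 mm (shorter outer/inner sides).
I_min = (74.4×52.2³ − 66.20×44.00³)/12 = 4.119×10^5 mm⁴
I = 4.119×10^-7 m⁴
At the buckling limit P_cr = P = 2.710×10^5 N
From P_cr = π²EI/(K·L)²:  L = (1/K)·√(π²EI/P_cr) = (1/0.7)·√(π²×1.09×10^11×4.119×10^-7/2.710×10^5)
L = 1.83 m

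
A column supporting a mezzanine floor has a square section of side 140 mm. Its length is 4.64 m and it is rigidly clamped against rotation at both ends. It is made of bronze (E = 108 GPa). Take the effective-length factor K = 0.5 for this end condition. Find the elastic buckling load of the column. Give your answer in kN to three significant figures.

I = a⁴/12 = 140⁴/12 = 3.201×10^7 mm⁴
I = 3.201×10^7 mm⁴ = 3.201×10^-5 m⁴
Effective length L_e = K·L = 0.5 × 4.64 = 2.320 m
P_cr = π²EI / L_e² = π² × 108×10⁹ × 3.201×10^-5 / 2.320² = 6.340×10^6 N

P_cr ≈ 6340 kN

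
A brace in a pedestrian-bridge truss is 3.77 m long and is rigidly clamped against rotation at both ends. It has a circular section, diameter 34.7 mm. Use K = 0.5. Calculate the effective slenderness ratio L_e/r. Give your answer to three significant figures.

I = πd⁴/64 = π×34.7⁴/64 = 7.117×10^4 mm⁴
A = 945.7 mm²;  r_min = √(I/A) = √(7.117×10^4/945.7) = 8.675 mm
L_e = K·L = 0.5 × 3.77 m = 1.885 m = 1885.0 mm
λ = L_e / r_min = 1885.0 / 8.675 = 217

λ ≈ 217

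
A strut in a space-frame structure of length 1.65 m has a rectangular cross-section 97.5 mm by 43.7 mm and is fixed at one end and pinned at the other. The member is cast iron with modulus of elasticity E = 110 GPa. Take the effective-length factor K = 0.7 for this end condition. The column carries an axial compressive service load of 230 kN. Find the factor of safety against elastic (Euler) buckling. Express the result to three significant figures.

Buckling occurs about the weak axis: I_min = h·b³/12 with b = 43.7 mm (the shorter side).
I_min = 97.5×43.7³/12 = 6.781×10^5 mm⁴
I = 6.781×10^5 mm⁴ = 6.781×10^-7 m⁴
Effective length L_e = K·L = 0.7 × 1.65 = 1.155 m
P_cr = π²EI / L_e² = π² × 110×10⁹ × 6.781×10^-7 / 1.155² = 5.518×10^5 N
Factor of safety n = P_cr / P = 551.82 / 230 = 2.40

n ≈ 2.40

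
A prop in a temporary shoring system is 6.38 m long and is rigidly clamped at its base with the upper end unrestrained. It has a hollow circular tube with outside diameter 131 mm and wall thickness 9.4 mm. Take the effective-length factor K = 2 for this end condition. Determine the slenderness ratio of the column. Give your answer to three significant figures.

Inner diameter d_i = 131 − 2×9.4 = 112.2 mm
I = π(d_o⁴ − d_i⁴)/64 = π(131⁴ − 112.2⁴)/64 = 6.677×10^6 mm⁴
A = 3.591×10^3 mm²;  r_min = √(I/A) = √(6.677×10^6/3.591×10^3) = 43.12 mm
L_e = K·L = 2 × 6.38 m = 12.76 m = 12760 mm
λ = L_e / r_min = 12760 / 43.12 = 296

λ ≈ 296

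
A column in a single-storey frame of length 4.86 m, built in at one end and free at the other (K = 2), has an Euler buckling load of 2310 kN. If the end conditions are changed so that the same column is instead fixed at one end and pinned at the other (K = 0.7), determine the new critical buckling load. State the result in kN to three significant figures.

P_cr ≈ 18900 kN

P_cr ∝ 1/K², so P_cr,new = P_cr,old × (K_old/K_new)² = 2310 × (2/0.7)²
= 2310 × 8.163 = 18900 kN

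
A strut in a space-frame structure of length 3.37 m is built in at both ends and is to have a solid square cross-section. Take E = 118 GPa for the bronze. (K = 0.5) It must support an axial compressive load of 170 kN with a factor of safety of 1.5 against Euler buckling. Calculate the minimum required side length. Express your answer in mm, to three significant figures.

a ≈ 52.3 mm

Required P_cr = n·P = 1.5 × 170 = 255.0 kN
L_e = K·L = 0.5 × 3.37 = 1.685 m
Required I = P_cr·L_e²/(π²E) = 2.550×10^5 × 1.685² / (π² × 1.18×10^11) = 6.217×10^-7 m⁴
I_req = 6.217×10^5 mm⁴
Solid square: I = a⁴/12  ⇒  a = (12I)^(1/4) = (12×6.217×10^5)^(1/4) = 52.3 mm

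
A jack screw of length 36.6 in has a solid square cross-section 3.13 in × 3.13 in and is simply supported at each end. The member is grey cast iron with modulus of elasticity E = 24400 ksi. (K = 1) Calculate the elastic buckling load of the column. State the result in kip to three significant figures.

P_cr ≈ 1440 kip

I = a⁴/12 = 3.13⁴/12 = 7.998 in⁴
Effective length L_e = K·L = 1 × 36.6 = 36.60 in
P_cr = π²EI / L_e² = π² × 24400×10³ × 7.998 / 36.60² = 1.438×10^6 lb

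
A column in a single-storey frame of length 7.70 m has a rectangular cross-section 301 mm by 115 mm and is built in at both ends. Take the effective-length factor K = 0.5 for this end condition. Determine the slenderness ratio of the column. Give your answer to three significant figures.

Buckling occurs about the weak axis: I_min = h·b³/12 with b = 115 mm (the shorter side).
I_min = 301×115³/12 = 3.815×10^7 mm⁴
A = 3.462×10^4 mm²;  r_min = √(I/A) = √(3.815×10^7/3.462×10^4) = 33.20 mm
L_e = K·L = 0.5 × 7.70 m = 3.850 m = 3850.0 mm
λ = L_e / r_min = 3850.0 / 33.20 = 116

λ ≈ 116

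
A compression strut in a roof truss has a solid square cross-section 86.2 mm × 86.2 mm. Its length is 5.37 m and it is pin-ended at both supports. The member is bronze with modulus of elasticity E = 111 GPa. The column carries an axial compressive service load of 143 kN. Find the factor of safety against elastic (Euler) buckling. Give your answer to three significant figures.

I = a⁴/12 = 86.2⁴/12 = 4.601×10^6 mm⁴
I = 4.601×10^6 mm⁴ = 4.601×10^-6 m⁴
Effective length L_e = K·L = 1 × 5.37 = 5.370 m
P_cr = π²EI / L_e² = π² × 111×10⁹ × 4.601×10^-6 / 5.370² = 1.748×10^5 N
Factor of safety n = P_cr / P = 174.79 / 143 = 1.22

n ≈ 1.22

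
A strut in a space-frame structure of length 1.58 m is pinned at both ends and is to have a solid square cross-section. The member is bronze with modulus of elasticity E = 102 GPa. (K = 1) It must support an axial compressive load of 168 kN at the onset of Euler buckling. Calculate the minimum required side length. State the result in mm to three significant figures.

L_e = K·L = 1 × 1.58 = 1.580 m
Required I = P_cr·L_e²/(π²E) = 1.680×10^5 × 1.580² / (π² × 1.02×10^11) = 4.166×10^-7 m⁴
I_req = 4.166×10^5 mm⁴
Solid square: I = a⁴/12  ⇒  a = (12I)^(1/4) = (12×4.166×10^5)^(1/4) = 47.3 mm

a ≈ 47.3 mm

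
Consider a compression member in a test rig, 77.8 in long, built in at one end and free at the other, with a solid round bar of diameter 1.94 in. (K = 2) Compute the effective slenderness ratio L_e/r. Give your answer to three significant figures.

λ ≈ 321

I = πd⁴/64 = π×1.94⁴/64 = 0.6953 in⁴
A = 2.956 in²;  r_min = √(I/A) = √(0.6953/2.956) = 0.4850 in
L_e = K·L = 2 × 77.8 = 155.6 in
λ = L_e / r_min = 155.60 / 0.4850 = 321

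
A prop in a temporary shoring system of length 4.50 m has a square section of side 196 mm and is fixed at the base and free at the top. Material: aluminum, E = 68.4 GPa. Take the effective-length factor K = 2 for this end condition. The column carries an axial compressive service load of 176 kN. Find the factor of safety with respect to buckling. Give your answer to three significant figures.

n ≈ 5.82

I = a⁴/12 = 196⁴/12 = 1.230×10^8 mm⁴
I = 1.230×10^8 mm⁴ = 1.230×10^-4 m⁴
Effective length L_e = K·L = 2 × 4.50 = 9.000 m
P_cr = π²EI / L_e² = π² × 68.4×10⁹ × 1.230×10^-4 / 9.000² = 1.025×10^6 N
Factor of safety n = P_cr / P = 1025.0 / 176 = 5.82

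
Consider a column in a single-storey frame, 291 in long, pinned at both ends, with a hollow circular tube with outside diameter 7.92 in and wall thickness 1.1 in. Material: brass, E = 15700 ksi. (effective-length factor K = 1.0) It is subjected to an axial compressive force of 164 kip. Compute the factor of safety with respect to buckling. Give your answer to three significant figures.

n ≈ 1.57

Inner diameter d_i = 7.92 − 2×1.1 = 5.720 in
I = π(d_o⁴ − d_i⁴)/64 = π(7.92⁴ − 5.720⁴)/64 = 140.6 in⁴
Effective length L_e = K·L = 1 × 291 = 291.0 in
P_cr = π²EI / L_e² = π² × 15700×10³ × 140.6 / 291.0² = 2.573×10^5 lb
Factor of safety n = P_cr / P = 257.26 / 164 = 1.57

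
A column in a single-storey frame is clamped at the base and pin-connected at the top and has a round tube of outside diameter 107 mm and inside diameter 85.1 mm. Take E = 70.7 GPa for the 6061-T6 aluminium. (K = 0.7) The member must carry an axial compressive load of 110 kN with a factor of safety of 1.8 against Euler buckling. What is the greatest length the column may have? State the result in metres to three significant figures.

d_o = 107 mm, d_i = 85.1 mm
I = π(d_o⁴ − d_i⁴)/64 = π(107⁴ − 85.10⁴)/64 = 3.860×10^6 mm⁴
I = 3.860×10^-6 m⁴
Required critical load P_cr = n·P = 1.8 × 110 = 198.0 kN = 1.980×10^5 N
From P_cr = π²EI/(K·L)²:  L = (1/K)·√(π²EI/P_cr) = (1/0.7)·√(π²×7.07×10^10×3.860×10^-6/1.980×10^5)
L = 5.27 m

L_max ≈ 5.27 m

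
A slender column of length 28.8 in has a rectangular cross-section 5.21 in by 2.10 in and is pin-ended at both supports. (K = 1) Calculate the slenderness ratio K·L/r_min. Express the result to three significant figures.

For a rectangle r_min = b/√12 = 2.10/√12 = 0.6062 in
L_e = K·L = 1 × 28.8 = 28.80 in
λ = L_e / r_min = 28.800 / 0.6062 = 47.5

λ ≈ 47.5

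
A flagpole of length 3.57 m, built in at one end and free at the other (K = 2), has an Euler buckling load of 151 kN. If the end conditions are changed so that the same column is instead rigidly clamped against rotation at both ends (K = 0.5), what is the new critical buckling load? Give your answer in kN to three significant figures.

P_cr ≈ 2420 kN

P_cr ∝ 1/K², so P_cr,new = P_cr,old × (K_old/K_new)² = 151 × (2/0.5)²
= 151 × 16.00 = 2420 kN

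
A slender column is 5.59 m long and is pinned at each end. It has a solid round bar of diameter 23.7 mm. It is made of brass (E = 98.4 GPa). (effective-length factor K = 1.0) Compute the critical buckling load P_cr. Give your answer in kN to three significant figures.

I = πd⁴/64 = π×23.7⁴/64 = 1.549×10^4 mm⁴
I = 1.549×10^4 mm⁴ = 1.549×10^-8 m⁴
Effective length L_e = K·L = 1 × 5.59 = 5.590 m
P_cr = π²EI / L_e² = π² × 98.4×10⁹ × 1.549×10^-8 / 5.590² = 481.3 N

P_cr ≈ 0.481 kN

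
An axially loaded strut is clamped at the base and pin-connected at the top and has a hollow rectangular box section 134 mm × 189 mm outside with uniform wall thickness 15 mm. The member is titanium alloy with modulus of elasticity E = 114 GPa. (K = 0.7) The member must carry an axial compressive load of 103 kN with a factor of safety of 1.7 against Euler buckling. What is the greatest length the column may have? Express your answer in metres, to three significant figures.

Inner dimensions: h_i = 189 − 2×15 = 159.0 mm, b_i = 134 − 2×15 = 104.0 mm
Weak-axis I_min = (h_o·b_o³ − h_i·b_i³)/12 with b_o = 134, b_i = 104.0 mm (shorter outer/inner sides).
I_min = (189×134³ − 159.0×104.0³)/12 = 2.299×10^7 mm⁴
I = 2.299×10^-5 m⁴
Required critical load P_cr = n·P = 1.7 × 103 = 175.1 kN = 1.751×10^5 N
From P_cr = π²EI/(K·L)²:  L = (1/K)·√(π²EI/P_cr) = (1/0.7)·√(π²×1.14×10^11×2.299×10^-5/1.751×10^5)
L = 17.4 m

L_max ≈ 17.4 m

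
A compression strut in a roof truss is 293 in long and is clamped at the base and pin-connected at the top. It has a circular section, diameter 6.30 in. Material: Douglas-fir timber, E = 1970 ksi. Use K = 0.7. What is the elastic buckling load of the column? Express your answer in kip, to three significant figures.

P_cr ≈ 35.7 kip

I = πd⁴/64 = π×6.30⁴/64 = 77.33 in⁴
Effective length L_e = K·L = 0.7 × 293 = 205.1 in
P_cr = π²EI / L_e² = π² × 1970×10³ × 77.33 / 205.1² = 3.574×10^4 lb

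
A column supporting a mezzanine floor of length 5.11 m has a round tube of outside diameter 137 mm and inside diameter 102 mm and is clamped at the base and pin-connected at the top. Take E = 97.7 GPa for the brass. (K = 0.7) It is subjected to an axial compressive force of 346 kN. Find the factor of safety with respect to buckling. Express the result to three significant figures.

d_o = 137 mm, d_i = 102 mm
I = π(d_o⁴ − d_i⁴)/64 = π(137⁴ − 102.0⁴)/64 = 1.198×10^7 mm⁴
I = 1.198×10^7 mm⁴ = 1.198×10^-5 m⁴
Effective length L_e = K·L = 0.7 × 5.11 = 3.577 m
P_cr = π²EI / L_e² = π² × 97.7×10⁹ × 1.198×10^-5 / 3.577² = 9.028×10^5 N
Factor of safety n = P_cr / P = 902.76 / 346 = 2.61

n ≈ 2.61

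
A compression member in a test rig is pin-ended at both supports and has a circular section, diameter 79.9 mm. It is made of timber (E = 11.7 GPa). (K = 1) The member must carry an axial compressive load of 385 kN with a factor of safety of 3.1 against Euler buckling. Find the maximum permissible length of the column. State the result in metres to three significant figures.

L_max ≈ 0.440 m

I = πd⁴/64 = π×79.9⁴/64 = 2.001×10^6 mm⁴
I = 2.001×10^-6 m⁴
Required critical load P_cr = n·P = 3.1 × 385 = 1194 kN = 1.194×10^6 N
From P_cr = π²EI/(K·L)²:  L = (1/K)·√(π²EI/P_cr) = (1/1)·√(π²×1.17×10^10×2.001×10^-6/1.194×10^6)
L = 0.440 m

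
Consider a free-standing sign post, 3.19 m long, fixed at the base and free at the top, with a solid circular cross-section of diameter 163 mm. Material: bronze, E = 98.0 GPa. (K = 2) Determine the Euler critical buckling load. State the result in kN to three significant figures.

I = πd⁴/64 = π×163⁴/64 = 3.465×10^7 mm⁴
I = 3.465×10^7 mm⁴ = 3.465×10^-5 m⁴
Effective length L_e = K·L = 2 × 3.19 = 6.380 m
P_cr = π²EI / L_e² = π² × 98.0×10⁹ × 3.465×10^-5 / 6.380² = 8.234×10^5 N

P_cr ≈ 823 kN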